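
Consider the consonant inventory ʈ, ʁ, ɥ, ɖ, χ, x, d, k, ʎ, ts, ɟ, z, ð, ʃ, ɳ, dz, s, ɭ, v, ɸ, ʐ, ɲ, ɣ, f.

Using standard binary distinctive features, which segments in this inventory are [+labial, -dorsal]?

v, ɸ, f

Checking each segment against [+labial], [-dorsal]: /v/ (voiced labiodental fricative), /ɸ/ (voiceless bilabial fricative), /f/ (voiceless labiodental fricative) satisfy every feature; every other segment in the inventory fails at least one.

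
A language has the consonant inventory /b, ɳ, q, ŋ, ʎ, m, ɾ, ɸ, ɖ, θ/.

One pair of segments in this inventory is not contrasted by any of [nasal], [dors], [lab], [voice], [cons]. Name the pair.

ɾ, ɖ

On the given features, /ɾ/ and /ɖ/ have an identical profile: [-nasal], [-dorsal], [-labial], [+voice], [+consonantal]. No other two segments in the inventory coincide on all 5 features. (They do differ in [sonorant] and [anterior], which are not among the given features.)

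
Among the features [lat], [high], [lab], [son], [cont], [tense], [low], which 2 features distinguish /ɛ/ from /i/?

[high], [tense]

The two segments share [−lateral], [−labial], [+sonorant], [+continuant], [−low]. The only features from the list on which they differ: /ɛ/ is [−high] while /i/ is [+high]; /ɛ/ is [−tense] while /i/ is [+tense].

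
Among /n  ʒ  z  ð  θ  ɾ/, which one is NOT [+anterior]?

ʒ

/ɾ, θ, z, n, ð/ are all [+anterior]; /ʒ/ (voiced postalveolar fricative) is [−anterior].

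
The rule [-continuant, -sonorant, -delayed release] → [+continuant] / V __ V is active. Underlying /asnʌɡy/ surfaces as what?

[asnʌɣy]

Only /ɡ/ occurs between two vowels (/ʌ/ __ /y/) and matches the structural description. It is a voiced velar stop, so [-continuant, -sonorant, -delayed release] holds; changing it to [+continuant] with all other features held fixed yields /ɣ/ (voiced velar fricative). No other segment meets both the structural description and the environment, so the output is [asnʌɣy].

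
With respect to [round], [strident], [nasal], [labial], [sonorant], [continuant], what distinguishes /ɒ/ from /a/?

[labial], [round]

/ɒ/ is the low back rounded vowel and /a/ is the low unrounded vowel. Both are [-strident], [-nasal], [+sonorant], [+continuant]. /ɒ/ is [+labial] while /a/ is [-labial]; /ɒ/ is [+round] while /a/ is [-round], so the distinguishing features are [labial], [round].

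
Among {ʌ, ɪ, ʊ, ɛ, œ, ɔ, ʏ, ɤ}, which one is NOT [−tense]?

ɤ

/œ, ʊ, ʌ, ʏ, ɛ, ɪ, ɔ/ are all [−tense]; /ɤ/ (mid back unrounded tense vowel) is [+tense].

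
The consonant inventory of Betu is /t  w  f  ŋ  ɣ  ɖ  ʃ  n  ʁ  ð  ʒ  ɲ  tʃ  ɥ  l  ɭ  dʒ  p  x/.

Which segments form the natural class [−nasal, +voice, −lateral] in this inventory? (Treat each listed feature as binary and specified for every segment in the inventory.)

w, ɣ, ɖ, ʁ, ð, ʒ, ɥ, dʒ

Checking each segment against [−nasal], [+voice], [−lateral]: /w/ (labial-velar glide), /ɣ/ (voiced velar fricative), /ɖ/ (voiced retroflex stop), /ʁ/ (voiced uvular fricative), /ð/ (voiced dental fricative), /ʒ/ (voiced postalveolar fricative), among others, satisfy every feature; every other segment in the inventory fails at least one.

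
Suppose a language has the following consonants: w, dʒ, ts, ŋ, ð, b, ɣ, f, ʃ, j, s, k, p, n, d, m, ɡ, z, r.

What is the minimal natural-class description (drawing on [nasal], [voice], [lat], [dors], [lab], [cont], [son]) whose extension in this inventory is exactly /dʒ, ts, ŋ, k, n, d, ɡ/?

[-cont, -lab]

The class [-continuant], [-labial] has exactly /dʒ, ts, ŋ, k, n, d, ɡ/ as its extension in this inventory. No smaller conjunction from the listed features achieves this: [-labial] alone would also admit /ð, ɣ, ʃ, j, …/; [-continuant] alone would also admit /b, p, m/; and checking the remaining single features turns up none with this extension.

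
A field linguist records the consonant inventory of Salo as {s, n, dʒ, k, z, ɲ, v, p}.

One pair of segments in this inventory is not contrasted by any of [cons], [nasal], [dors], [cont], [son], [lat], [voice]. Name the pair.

/z/ (voiced alveolar fricative) and /v/ (voiced labiodental fricative) are both [+consonantal], [−nasal], [−dorsal], [+continuant], [−sonorant], [−lateral], [+voice], so none of the listed features separates them. (They do differ in [labial] and [coronal], which are not among the given features.) Every other pair in the inventory differs on at least one listed feature.

z, v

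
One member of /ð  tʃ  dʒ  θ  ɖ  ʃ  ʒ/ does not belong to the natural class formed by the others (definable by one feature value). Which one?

ɖ

The remaining segments after removing /ɖ/ share [+distributed]; /ɖ/ (voiced retroflex stop) is [-distributed]. For every other candidate removal, the leftover set fails to share any single feature value that the removed segment lacks.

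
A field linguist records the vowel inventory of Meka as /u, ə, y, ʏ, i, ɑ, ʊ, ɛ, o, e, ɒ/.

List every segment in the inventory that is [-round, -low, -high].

Eliminate segments failing any feature: /u, y, ʏ, ʊ, o, ɒ/ are [+round]; /i/ is [+high]; /ɑ/ is [+low]. The remaining /ə, ɛ, e/ satisfy [-round], [-low], [-high].

ə, ɛ, e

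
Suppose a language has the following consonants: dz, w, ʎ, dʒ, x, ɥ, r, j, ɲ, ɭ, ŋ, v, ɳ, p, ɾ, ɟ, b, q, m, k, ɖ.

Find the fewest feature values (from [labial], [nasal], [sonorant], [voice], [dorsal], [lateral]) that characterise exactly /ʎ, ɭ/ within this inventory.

Every target segment is [+lateral] and no other inventory member is, so one feature is enough.

[+lateral]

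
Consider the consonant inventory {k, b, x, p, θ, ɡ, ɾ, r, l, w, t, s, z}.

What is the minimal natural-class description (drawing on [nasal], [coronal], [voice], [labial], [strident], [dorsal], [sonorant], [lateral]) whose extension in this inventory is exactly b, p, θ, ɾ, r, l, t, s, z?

[−dorsal]

The target set is precisely the extension of [−dorsal] in this inventory.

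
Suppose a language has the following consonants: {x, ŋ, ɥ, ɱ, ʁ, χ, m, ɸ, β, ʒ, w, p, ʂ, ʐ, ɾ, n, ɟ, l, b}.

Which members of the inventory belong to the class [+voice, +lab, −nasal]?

First, the [+voice] segments are /ŋ, ɥ, ɱ, ʁ, m, β, ʒ, w, ʐ, ɾ, n, ɟ, l, b/.
Of those, [+labial] gives /ɥ, ɱ, m, β, w, b/.
Intersecting with [−nasal] leaves /ɥ, β, w, b/.

ɥ, β, w, b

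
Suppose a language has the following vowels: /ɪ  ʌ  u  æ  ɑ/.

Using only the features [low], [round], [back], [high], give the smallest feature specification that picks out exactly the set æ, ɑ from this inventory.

[+low]

Every target segment is [+low] and no other inventory member is, so one feature is enough.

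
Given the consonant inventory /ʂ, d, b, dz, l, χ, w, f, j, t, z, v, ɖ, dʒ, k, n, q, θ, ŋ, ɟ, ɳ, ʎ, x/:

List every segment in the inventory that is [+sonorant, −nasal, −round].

l, j, ʎ

Eliminate segments failing any feature: /ʂ, d, b, dz, χ, f, t, z, v, ɖ, dʒ, k, q, θ, ɟ, x/ are [−sonorant]; /w/ is [+round]; /n, ŋ, ɳ/ are [+nasal]. The remaining /l, j, ʎ/ satisfy [+sonorant], [−nasal], [−round].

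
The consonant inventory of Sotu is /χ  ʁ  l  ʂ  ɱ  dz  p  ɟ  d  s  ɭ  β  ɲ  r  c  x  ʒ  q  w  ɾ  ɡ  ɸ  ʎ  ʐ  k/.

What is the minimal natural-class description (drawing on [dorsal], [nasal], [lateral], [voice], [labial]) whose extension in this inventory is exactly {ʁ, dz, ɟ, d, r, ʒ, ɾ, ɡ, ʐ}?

[+voice, −nasal, −lateral, −labial]

Every target segment is [+voice], [−nasal], [−lateral], [−labial]; each remaining inventory member fails at least one of these. Each conjunct is needed — [−nasal, −lateral, −labial] alone would also admit /χ, ʂ, s, c, …/; [+voice, −lateral, −labial] alone would also admit /ɲ/; [+voice, −nasal, −labial] alone would also admit /l, ɭ, ʎ/; [+voice, −nasal, −lateral] alone would also admit /β, w/ — and no other combination of three listed features has exactly this extension, so four is the minimum.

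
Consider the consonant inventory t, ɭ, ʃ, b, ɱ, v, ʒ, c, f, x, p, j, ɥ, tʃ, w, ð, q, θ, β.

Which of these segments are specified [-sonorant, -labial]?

t, ʃ, ʒ, c, x, tʃ, ð, q, θ

The [-sonorant] segments are /t, ʃ, b, v, ʒ, c, f, x, p, tʃ, ð, q, θ, β/.
Within that set, [-labial] leaves /t, ʃ, ʒ, c, x, tʃ, ð, q, θ/.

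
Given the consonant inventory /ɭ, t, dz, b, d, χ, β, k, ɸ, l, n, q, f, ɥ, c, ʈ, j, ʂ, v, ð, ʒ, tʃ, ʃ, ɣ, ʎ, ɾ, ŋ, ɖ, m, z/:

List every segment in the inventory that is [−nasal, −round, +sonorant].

Among the inventory, the [−nasal] segments are /ɭ, t, dz, b, d, χ, β, k, ɸ, l, q, f, ɥ, c, ʈ, j, ʂ, v, ð, ʒ, tʃ, ʃ, ɣ, ʎ, ɾ, ɖ, z/.
Among these, [−round] gives /ɭ, t, dz, b, d, χ, β, k, ɸ, l, q, f, c, ʈ, j, ʂ, v, ð, ʒ, tʃ, ʃ, ɣ, ʎ, ɾ, ɖ, z/.
Among these, [+sonorant] leaves /ɭ, l, j, ʎ, ɾ/.

ɭ, l, j, ʎ, ɾ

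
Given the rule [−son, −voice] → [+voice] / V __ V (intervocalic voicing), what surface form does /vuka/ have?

The only segment in the rule's environment that also matches [−son, −voice] is /k/. Applying [+voice] turns the voiceless velar stop into /ɡ/ (voiced velar stop), giving [vuɡa].

[vuɡa]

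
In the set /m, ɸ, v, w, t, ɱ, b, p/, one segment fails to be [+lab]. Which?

t

/t/ is the voiceless alveolar stop, which is [−labial]; the rest — /b, m, v, ɱ, ɸ, w, p/ — are [+labial].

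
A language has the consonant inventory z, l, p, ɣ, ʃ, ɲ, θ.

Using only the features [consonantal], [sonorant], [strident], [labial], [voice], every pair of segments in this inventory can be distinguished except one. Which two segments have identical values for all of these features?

Both /l/ and /ɲ/ are [+consonantal], [+sonorant], [-strident], [-labial], [+voice]. Since the list omits [nasal], [lateral] and [dorsal] — which do distinguish the alveolar lateral approximant from the palatal nasal — this pair collapses; all other pairs remain distinct.

l, ɲ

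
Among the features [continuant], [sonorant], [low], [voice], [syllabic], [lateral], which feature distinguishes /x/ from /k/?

[continuant]

/x/ (voiceless velar fricative) and /k/ (voiceless velar stop) agree on [−sonorant], [−low], [−voice], [−syllabic], [−lateral]. They differ on [continuant] (/x/ [+], /k/ [−]).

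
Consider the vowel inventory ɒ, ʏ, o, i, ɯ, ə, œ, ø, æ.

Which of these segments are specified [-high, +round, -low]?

Eliminate segments failing any feature: /ɒ/ is [+low]; /ʏ, i, ɯ/ are [+high]; /ə, æ/ are [-round]. The remaining /o, œ, ø/ satisfy [-high], [+round], [-low].

o, œ, ø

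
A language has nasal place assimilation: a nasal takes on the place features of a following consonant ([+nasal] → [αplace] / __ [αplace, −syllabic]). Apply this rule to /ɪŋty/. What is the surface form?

/ŋ/ sits before the [+coronal] consonant /t/, so it takes on [+coronal] and surfaces as /n/. The rest of the form is unaffected: [ɪnty].

[ɪnty]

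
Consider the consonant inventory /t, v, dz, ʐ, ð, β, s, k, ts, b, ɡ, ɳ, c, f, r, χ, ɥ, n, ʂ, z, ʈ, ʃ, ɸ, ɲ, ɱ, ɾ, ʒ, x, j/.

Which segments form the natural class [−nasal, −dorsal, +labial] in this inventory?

v, β, b, f, ɸ

Checking each segment against [−nasal], [−dorsal], [+labial]: /v/ (voiced labiodental fricative), /β/ (voiced bilabial fricative), /b/ (voiced bilabial stop), /f/ (voiceless labiodental fricative), /ɸ/ (voiceless bilabial fricative) satisfy every feature; every other segment in the inventory fails at least one.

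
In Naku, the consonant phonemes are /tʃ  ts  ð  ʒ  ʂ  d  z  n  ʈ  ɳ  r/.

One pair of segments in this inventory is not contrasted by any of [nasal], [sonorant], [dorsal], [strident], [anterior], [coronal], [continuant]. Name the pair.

On the given features, /ʒ/ and /ʂ/ have an identical profile: [−nasal], [−sonorant], [−dorsal], [+strident], [−anterior], [+coronal], [+continuant]. No other two segments in the inventory coincide on all 7 features. (They do differ in [voice] and [distributed], which are not among the given features.)

ʒ, ʂ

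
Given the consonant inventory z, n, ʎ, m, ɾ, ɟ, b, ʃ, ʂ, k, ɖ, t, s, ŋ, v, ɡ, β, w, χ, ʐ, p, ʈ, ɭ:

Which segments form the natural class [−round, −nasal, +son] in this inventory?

ʎ, ɾ, ɭ

The [−round] segments are /z, n, ʎ, m, ɾ, ɟ, b, ʃ, ʂ, k, ɖ, t, s, ŋ, v, ɡ, β, χ, ʐ, p, ʈ, ɭ/.
Among these, [−nasal] gives /z, ʎ, ɾ, ɟ, b, ʃ, ʂ, k, ɖ, t, s, v, ɡ, β, χ, ʐ, p, ʈ, ɭ/.
Of those, [+sonorant] leaves /ʎ, ɾ, ɭ/.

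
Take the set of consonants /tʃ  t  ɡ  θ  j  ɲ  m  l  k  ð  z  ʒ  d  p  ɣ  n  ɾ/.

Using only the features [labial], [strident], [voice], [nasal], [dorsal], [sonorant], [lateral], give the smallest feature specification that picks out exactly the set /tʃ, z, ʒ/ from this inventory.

/tʃ, z, ʒ/ are exactly the [+strident] segments in the inventory, so a single feature suffices.

[+strident]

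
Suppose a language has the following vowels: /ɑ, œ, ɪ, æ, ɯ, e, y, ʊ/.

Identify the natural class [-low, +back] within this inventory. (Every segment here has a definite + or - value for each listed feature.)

ɯ, ʊ

Checking each segment against [-low], [+back]: /ɯ/ (high back unrounded vowel), /ʊ/ (high back rounded lax vowel) satisfy every feature; every other segment in the inventory fails at least one.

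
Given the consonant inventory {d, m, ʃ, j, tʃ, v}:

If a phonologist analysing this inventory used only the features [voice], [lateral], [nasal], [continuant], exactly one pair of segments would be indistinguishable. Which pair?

j, v

On the given features, /j/ and /v/ have an identical profile: [+voice], [-lateral], [-nasal], [+continuant]. No other two segments in the inventory coincide on all 4 features. (They do differ in [sonorant], [labial] and [dorsal], which are not among the given features.)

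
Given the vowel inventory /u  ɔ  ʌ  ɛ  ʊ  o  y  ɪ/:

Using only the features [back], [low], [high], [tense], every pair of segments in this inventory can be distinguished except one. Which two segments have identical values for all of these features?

/ʌ/ (mid back unrounded lax vowel) and /ɔ/ (mid back rounded lax vowel) are both [+back], [-low], [-high], [-tense], so none of the listed features separates them. (They do differ in [labial] and [round], which are not among the given features.) Every other pair in the inventory differs on at least one listed feature.

ʌ, ɔ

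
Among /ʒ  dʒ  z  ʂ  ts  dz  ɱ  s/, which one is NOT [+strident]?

/ɱ/ is the labiodental nasal, which is [-strident]; the rest — /ʂ, dʒ, dz, ʒ, s, ts, z/ — are [+strident].

ɱ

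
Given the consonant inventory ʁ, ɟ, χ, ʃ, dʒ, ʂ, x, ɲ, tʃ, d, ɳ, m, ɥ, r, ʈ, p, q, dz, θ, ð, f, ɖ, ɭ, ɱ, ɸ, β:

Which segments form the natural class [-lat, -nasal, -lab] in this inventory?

ʁ, ɟ, χ, ʃ, dʒ, ʂ, x, tʃ, d, r, ʈ, q, dz, θ, ð, ɖ

Checking each segment against [-lateral], [-nasal], [-labial]: /ʁ/ (voiced uvular fricative), /ɟ/ (voiced palatal stop), /χ/ (voiceless uvular fricative), /ʃ/ (voiceless postalveolar fricative), /dʒ/ (voiced postalveolar affricate), /ʂ/ (voiceless retroflex fricative), among others, satisfy every feature; every other segment in the inventory fails at least one.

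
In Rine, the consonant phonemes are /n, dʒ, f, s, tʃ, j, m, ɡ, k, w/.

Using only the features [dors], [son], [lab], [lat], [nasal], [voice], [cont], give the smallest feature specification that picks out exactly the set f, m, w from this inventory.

[+lab]

Every target segment is [+labial] and no other inventory member is, so one feature is enough.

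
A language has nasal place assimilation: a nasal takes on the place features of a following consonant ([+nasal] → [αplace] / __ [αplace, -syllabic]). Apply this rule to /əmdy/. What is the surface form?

[əndy]

/m/ sits before the [+coronal] consonant /d/, so it takes on [+coronal] and surfaces as /n/. The rest of the form is unaffected: [əndy].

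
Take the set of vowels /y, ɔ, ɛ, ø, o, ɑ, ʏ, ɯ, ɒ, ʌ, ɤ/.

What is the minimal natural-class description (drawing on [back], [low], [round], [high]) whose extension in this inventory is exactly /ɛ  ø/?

/ɛ, ø/ are all [-high], [-back], and no other segment in the inventory matches both values. Dropping any one of them over-generates: [-back] alone would also admit /y, ʏ/; [-high] alone would also admit /ɔ, o, ɑ, ɒ, …/. No other single listed feature picks out exactly this set either, so fewer than two features will not do.

[-high, -back]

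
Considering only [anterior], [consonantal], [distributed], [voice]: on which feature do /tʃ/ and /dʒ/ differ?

[voice]

The two segments share [-anterior], [+consonantal], [+distributed]. The only feature from the list on which they differ: /tʃ/ is [-voice] while /dʒ/ is [+voice].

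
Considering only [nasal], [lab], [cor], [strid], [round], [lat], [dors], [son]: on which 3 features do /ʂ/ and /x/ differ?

The two segments share [−nasal], [−labial], [−round], [−lateral], [−sonorant]. The only features from the list on which they differ: /ʂ/ is [+strident] while /x/ is [−strident]; /ʂ/ is [+coronal] while /x/ is [−coronal]; /ʂ/ is [−dorsal] while /x/ is [+dorsal].

[strident], [coronal], [dorsal]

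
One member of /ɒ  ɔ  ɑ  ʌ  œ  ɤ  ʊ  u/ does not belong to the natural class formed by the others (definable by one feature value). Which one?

œ

[back] groups all but one: /ɤ, ʊ, u, ɒ, ɑ, ʌ, ɔ/ share [+back] while /œ/ (mid front rounded lax vowel) alone is [−back]. Removing any other segment would not leave a single-feature class that excludes it.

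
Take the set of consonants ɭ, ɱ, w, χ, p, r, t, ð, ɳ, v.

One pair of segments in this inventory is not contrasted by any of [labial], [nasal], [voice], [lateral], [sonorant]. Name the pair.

On the given features, /χ/ and /t/ have an identical profile: [-labial], [-nasal], [-voice], [-lateral], [-sonorant]. No other two segments in the inventory coincide on all 5 features. (They do differ in [continuant], [coronal] and [dorsal], which are not among the given features.)

χ, t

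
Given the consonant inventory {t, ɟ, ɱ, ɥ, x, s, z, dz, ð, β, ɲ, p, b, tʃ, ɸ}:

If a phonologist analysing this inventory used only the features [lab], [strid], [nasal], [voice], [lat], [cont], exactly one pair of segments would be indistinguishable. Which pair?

Both /ɥ/ and /β/ are [+labial], [−strident], [−nasal], [+voice], [−lateral], [+continuant]. Since the list omits [sonorant], [round] and [dorsal] — which do distinguish the labial-palatal glide from the voiced bilabial fricative — this pair collapses; all other pairs remain distinct.

ɥ, β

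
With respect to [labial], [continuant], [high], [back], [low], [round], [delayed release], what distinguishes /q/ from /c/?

The two segments share [−labial], [−continuant], [−low], [−round], [−delayed release]. The only features from the list on which they differ: /q/ is [−high] while /c/ is [+high]; /q/ is [+back] while /c/ is [−back].

[high], [back]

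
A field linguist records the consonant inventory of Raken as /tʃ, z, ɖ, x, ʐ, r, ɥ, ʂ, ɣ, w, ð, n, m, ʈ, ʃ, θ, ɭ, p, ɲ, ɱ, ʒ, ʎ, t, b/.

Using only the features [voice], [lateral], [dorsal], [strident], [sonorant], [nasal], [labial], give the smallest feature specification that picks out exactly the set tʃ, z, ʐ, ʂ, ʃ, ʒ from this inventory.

/tʃ, z, ʐ, ʂ, ʃ, ʒ/ are exactly the [+strident] segments in the inventory, so a single feature suffices.

[+strident]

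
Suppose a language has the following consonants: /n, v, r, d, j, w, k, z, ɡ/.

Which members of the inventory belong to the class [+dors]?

j, w, k, ɡ

The feature [dorsal] marks segments articulated with the tongue body. In this inventory /j, w, k, ɡ/ have that property, so they are [+dorsal]; /n, v, r, d, z/ are [−dorsal].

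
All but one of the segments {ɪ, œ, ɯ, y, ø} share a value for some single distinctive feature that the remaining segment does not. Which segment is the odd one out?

/y, ɪ, œ, ø/ are all [−back], but /ɯ/ (high back unrounded vowel) is [+back]. No other single segment can be removed to leave a set sharing one feature value that the removed segment lacks, so /ɯ/ is the odd one out.

ɯ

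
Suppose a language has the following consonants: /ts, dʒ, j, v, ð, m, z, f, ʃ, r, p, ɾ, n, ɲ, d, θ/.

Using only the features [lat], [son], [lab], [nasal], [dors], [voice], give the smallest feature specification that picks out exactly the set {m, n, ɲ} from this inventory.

/m, n, ɲ/ are exactly the [+nasal] segments in the inventory, so a single feature suffices.

[+nasal]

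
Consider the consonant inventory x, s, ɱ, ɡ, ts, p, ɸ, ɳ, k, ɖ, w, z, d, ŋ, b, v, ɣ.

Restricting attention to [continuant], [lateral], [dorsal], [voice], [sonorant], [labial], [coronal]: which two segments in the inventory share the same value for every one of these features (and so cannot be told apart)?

d, ɖ

On the given features, /d/ and /ɖ/ have an identical profile: [−continuant], [−lateral], [−dorsal], [+voice], [−sonorant], [−labial], [+coronal]. No other two segments in the inventory coincide on all 7 features. (They do differ in [anterior], which is not among the given features.)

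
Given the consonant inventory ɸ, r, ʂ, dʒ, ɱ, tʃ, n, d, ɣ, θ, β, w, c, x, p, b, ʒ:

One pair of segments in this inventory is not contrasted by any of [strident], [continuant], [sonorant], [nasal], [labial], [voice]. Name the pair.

θ, x

/θ/ (voiceless dental fricative) and /x/ (voiceless velar fricative) are both [−strident], [+continuant], [−sonorant], [−nasal], [−labial], [−voice], so none of the listed features separates them. (They do differ in [coronal] and [dorsal], which are not among the given features.) Every other pair in the inventory differs on at least one listed feature.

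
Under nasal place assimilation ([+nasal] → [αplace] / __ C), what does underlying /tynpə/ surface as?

[tympə]

In /tynpə/, the nasal /n/ precedes /p/, which is [+labial]. The nasal assimilates in place, becoming the [+labial] nasal /m/. The surface form is [tympə].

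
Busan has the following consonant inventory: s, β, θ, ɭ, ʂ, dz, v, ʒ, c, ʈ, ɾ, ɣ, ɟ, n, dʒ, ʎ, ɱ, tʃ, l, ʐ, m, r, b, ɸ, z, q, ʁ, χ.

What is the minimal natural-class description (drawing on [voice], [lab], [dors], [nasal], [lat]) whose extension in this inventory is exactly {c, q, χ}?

[−voice, +dors]

/c, q, χ/ are all [−voice], [+dorsal], and no other segment in the inventory matches both values. Dropping any one of them over-generates: [+dorsal] alone would also admit /ɣ, ɟ, ʎ, ʁ/; [−voice] alone would also admit /s, θ, ʂ, ʈ, …/. No other single listed feature picks out exactly this set either, so fewer than two features will not do.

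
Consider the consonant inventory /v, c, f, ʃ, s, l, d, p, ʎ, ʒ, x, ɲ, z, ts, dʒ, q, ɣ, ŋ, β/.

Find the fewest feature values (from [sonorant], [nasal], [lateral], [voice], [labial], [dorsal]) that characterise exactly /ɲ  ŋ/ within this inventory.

[+nasal]

Every target segment is [+nasal] and no other inventory member is, so one feature is enough.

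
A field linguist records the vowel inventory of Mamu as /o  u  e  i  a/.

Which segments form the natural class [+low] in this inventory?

a

The [+low] segments here are /a/; the remaining /o, u, e, i/ are [−low].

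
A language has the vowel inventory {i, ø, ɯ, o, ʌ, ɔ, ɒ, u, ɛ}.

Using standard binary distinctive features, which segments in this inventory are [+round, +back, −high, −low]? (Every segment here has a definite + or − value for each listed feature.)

o, ɔ

Eliminate segments failing any feature: /i, ɯ, ʌ, ɛ/ are [−round]; /ø/ is [−back]; /ɒ/ is [+low]; /u/ is [+high]. The remaining /o, ɔ/ satisfy [+round], [+back], [−high], [−low].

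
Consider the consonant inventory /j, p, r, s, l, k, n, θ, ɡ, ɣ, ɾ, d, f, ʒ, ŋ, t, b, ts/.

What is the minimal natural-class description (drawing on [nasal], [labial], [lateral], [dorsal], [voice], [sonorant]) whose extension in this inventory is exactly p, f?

The class [-voice], [+labial] has exactly /p, f/ as its extension in this inventory. No smaller conjunction from the listed features achieves this: [+labial] alone would also admit /b/; [-voice] alone would also admit /s, k, θ, t, …/; and checking the remaining single features turns up none with this extension.

[-voice, +labial]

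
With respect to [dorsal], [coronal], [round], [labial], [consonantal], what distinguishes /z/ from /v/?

[labial], [coronal]

/z/ is the voiced alveolar fricative and /v/ is the voiced labiodental fricative. Both are [−dorsal], [−round], [+consonantal]. /z/ is [−labial] while /v/ is [+labial]; /z/ is [+coronal] while /v/ is [−coronal], so the distinguishing features are [labial], [coronal].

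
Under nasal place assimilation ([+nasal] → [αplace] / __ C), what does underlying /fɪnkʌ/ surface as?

/n/ sits before the [+dorsal] consonant /k/, so it takes on [+dorsal] and surfaces as /ŋ/. The rest of the form is unaffected: [fɪŋkʌ].

[fɪŋkʌ]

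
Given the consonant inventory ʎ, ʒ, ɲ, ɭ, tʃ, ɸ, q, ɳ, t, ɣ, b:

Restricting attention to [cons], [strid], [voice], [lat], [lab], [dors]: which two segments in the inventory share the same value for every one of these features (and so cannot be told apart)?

ɣ, ɲ

On the given features, /ɣ/ and /ɲ/ have an identical profile: [+consonantal], [-strident], [+voice], [-lateral], [-labial], [+dorsal]. No other two segments in the inventory coincide on all 6 features. (They do differ in [sonorant], [nasal], [continuant] and [back], which are not among the given features.)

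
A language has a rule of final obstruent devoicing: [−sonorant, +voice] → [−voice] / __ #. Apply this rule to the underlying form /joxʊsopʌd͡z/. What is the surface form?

[joxʊsopʌt͡s]

The only segment in the rule's environment that also matches [−sonorant, +voice] is /d͡z/. Applying [−voice] turns the voiced alveolar affricate into /t͡s/ (voiceless alveolar affricate), giving [joxʊsopʌt͡s].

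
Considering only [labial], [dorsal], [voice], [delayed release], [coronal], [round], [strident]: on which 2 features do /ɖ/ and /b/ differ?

[labial], [coronal]

/ɖ/ (voiced retroflex stop) and /b/ (voiced bilabial stop) agree on [-dorsal], [+voice], [-delayed release], [-round], [-strident]. They differ on [labial] (/ɖ/ [-], /b/ [+]), [coronal] (/ɖ/ [+], /b/ [-]).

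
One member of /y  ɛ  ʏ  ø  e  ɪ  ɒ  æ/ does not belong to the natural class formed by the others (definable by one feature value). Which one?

ɒ

The remaining segments after removing /ɒ/ share [-back]; /ɒ/ (low back rounded vowel) is [+back]. For every other candidate removal, the leftover set fails to share any single feature value that the removed segment lacks.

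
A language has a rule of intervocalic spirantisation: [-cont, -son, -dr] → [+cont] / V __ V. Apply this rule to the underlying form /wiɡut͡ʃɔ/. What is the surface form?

[wiɣut͡ʃɔ]

Only /ɡ/ occurs between two vowels (/i/ __ /u/) and matches the structural description. It is a voiced velar stop, so [-cont, -son, -dr] holds; changing it to [+continuant] with all other features held fixed yields /ɣ/ (voiced velar fricative). No other segment meets both the structural description and the environment, so the output is [wiɣut͡ʃɔ].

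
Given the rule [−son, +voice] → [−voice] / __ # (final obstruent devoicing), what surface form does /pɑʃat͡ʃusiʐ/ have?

[pɑʃat͡ʃusiʂ]

/ʐ/ satisfies [−son, +voice] and sits in __ #. The [−voice] counterpart of the voiced retroflex fricative is /ʂ/. Other segments in /pɑʃat͡ʃusiʐ/ either fail the structural description or are not in the environment, so the surface form is [pɑʃat͡ʃusiʂ].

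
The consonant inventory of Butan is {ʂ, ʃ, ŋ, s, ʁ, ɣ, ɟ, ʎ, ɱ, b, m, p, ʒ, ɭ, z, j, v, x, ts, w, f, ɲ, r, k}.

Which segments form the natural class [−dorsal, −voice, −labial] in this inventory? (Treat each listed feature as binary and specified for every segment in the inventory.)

ʂ, ʃ, s, ts

First, the [−dorsal] segments are /ʂ, ʃ, s, ɱ, b, m, p, ʒ, ɭ, z, v, ts, f, r/.
Of those, [−voice] gives /ʂ, ʃ, s, p, ts, f/.
Within that set, [−labial] leaves /ʂ, ʃ, s, ts/.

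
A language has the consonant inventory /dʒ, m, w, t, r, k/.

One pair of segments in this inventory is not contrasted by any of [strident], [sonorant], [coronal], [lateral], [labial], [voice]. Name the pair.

w, m

Both /w/ and /m/ are [−strident], [+sonorant], [−coronal], [−lateral], [+labial], [+voice]. Since the list omits [nasal], [continuant], [round] and [dorsal] — which do distinguish the labial-velar glide from the bilabial nasal — this pair collapses; all other pairs remain distinct.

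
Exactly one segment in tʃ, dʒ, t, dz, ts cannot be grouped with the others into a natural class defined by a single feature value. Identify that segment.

t

/dz, dʒ, tʃ, ts/ are all [+delayed release], but /t/ (voiceless alveolar stop) is [−delayed release]. No other single segment can be removed to leave a set sharing one feature value that the removed segment lacks, so /t/ is the odd one out.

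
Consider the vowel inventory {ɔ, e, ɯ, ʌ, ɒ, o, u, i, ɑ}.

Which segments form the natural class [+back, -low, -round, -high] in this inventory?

Eliminate segments failing any feature: /ɔ, o, u/ are [+round]; /e, i/ are [-back]; /ɯ/ is [+high]; /ɒ, ɑ/ are [+low]. The remaining /ʌ/ satisfy [+back], [-low], [-round], [-high].

ʌ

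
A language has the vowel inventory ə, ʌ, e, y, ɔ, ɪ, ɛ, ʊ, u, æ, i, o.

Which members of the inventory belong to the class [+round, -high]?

ɔ, o

Checking each segment against [+round], [-high]: /ɔ/ (mid back rounded lax vowel), /o/ (mid back rounded tense vowel) satisfy every feature; every other segment in the inventory fails at least one.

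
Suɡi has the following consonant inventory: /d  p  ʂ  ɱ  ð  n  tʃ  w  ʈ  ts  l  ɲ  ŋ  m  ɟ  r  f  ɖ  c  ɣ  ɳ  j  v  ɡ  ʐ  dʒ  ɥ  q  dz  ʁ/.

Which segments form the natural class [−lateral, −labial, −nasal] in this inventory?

d, ʂ, ð, tʃ, ʈ, ts, ɟ, r, ɖ, c, ɣ, j, ɡ, ʐ, dʒ, q, dz, ʁ

Among the inventory, the [−lateral] segments are /d, p, ʂ, ɱ, ð, n, tʃ, w, ʈ, ts, ɲ, ŋ, m, ɟ, r, f, ɖ, c, ɣ, ɳ, j, v, ɡ, ʐ, dʒ, ɥ, q, dz, ʁ/.
Among these, [−labial] gives /d, ʂ, ð, n, tʃ, ʈ, ts, ɲ, ŋ, ɟ, r, ɖ, c, ɣ, ɳ, j, ɡ, ʐ, dʒ, q, dz, ʁ/.
Intersecting with [−nasal] leaves /d, ʂ, ð, tʃ, ʈ, ts, ɟ, r, ɖ, c, ɣ, j, ɡ, ʐ, dʒ, q, dz, ʁ/.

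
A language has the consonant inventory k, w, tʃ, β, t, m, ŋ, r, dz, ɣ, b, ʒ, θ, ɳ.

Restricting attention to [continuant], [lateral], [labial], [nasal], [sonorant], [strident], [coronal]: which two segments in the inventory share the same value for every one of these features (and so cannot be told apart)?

/dz/ (voiced alveolar affricate) and /tʃ/ (voiceless postalveolar affricate) are both [−continuant], [−lateral], [−labial], [−nasal], [−sonorant], [+strident], [+coronal], so none of the listed features separates them. (They do differ in [voice], [anterior] and [distributed], which are not among the given features.) Every other pair in the inventory differs on at least one listed feature.

dz, tʃ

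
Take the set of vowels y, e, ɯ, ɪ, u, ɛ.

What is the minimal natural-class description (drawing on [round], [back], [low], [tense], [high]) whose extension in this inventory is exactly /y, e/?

/y, e/ are all [−back], [+tense], and no other segment in the inventory matches both values. Dropping any one of them over-generates: [+tense] alone would also admit /ɯ, u/; [−back] alone would also admit /ɪ, ɛ/. No other single listed feature picks out exactly this set either, so fewer than two features will not do.

[−back, +tense]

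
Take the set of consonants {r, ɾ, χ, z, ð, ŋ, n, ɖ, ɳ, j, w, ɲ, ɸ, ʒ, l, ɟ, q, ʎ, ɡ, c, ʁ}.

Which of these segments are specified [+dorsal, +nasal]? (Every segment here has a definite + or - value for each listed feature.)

ŋ, ɲ

Checking each segment against [+dorsal], [+nasal]: /ŋ/ (velar nasal), /ɲ/ (palatal nasal) satisfy every feature; every other segment in the inventory fails at least one.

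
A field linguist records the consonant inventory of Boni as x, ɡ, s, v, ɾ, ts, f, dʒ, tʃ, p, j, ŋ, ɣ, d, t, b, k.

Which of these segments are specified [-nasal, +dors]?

Eliminate segments failing any feature: /s, v, ɾ, ts, f, dʒ, tʃ, p, d, t, b/ are [-dorsal]; /ŋ/ is [+nasal]. The remaining /x, ɡ, j, ɣ, k/ satisfy [-nasal], [+dorsal].

x, ɡ, j, ɣ, k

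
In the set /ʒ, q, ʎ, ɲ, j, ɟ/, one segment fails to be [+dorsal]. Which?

ʒ

/j, ʎ, q, ɲ, ɟ/ are all [+dorsal]; /ʒ/ (voiced postalveolar fricative) is [−dorsal].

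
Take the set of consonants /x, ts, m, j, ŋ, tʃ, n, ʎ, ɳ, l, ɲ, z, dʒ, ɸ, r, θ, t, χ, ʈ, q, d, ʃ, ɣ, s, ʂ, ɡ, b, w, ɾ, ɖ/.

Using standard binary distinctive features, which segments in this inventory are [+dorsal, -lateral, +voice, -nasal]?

Eliminate segments failing any feature: /x, χ, q/ are [-voice]; /ts, m, tʃ, n, ɳ, l, z, dʒ, ɸ, r, θ, t, ʈ, d, ʃ, s, ʂ, b, ɾ, ɖ/ are [-dorsal]; /ŋ, ɲ/ are [+nasal]; /ʎ/ is [+lateral]. The remaining /j, ɣ, ɡ, w/ satisfy [+dorsal], [-lateral], [+voice], [-nasal].

j, ɣ, ɡ, w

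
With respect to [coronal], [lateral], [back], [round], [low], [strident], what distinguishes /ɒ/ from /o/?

/ɒ/ (low back rounded vowel) and /o/ (mid back rounded tense vowel) agree on [−coronal], [−lateral], [+back], [+round], [−strident]. They differ on [low] (/ɒ/ [+], /o/ [−]).

[low]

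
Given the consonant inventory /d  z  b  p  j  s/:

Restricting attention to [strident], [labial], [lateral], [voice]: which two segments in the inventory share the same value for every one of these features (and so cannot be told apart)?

Both /d/ and /j/ are [−strident], [−labial], [−lateral], [+voice]. Since the list omits [sonorant], [continuant] and [dorsal] — which do distinguish the voiced alveolar stop from the palatal glide — this pair collapses; all other pairs remain distinct.

d, j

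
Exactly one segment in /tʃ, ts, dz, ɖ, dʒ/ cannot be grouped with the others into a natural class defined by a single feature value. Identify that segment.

The remaining segments after removing /ɖ/ share [+delayed release]; /ɖ/ (voiced retroflex stop) is [-delayed release]. For every other candidate removal, the leftover set fails to share any single feature value that the removed segment lacks.

ɖ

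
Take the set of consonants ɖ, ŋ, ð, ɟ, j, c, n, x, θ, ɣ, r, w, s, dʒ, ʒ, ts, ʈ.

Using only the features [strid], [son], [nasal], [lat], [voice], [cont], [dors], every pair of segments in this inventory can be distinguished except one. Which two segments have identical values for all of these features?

j, w

Both /j/ and /w/ are [-strident], [+sonorant], [-nasal], [-lateral], [+voice], [+continuant], [+dorsal]. Since the list omits [labial], [round] and [back] — which do distinguish the palatal glide from the labial-velar glide — this pair collapses; all other pairs remain distinct.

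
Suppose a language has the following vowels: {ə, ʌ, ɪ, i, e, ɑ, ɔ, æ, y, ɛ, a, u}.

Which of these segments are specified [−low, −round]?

ə, ʌ, ɪ, i, e, ɛ

Checking each segment against [−low], [−round]: /ə/ (mid central vowel (schwa)), /ʌ/ (mid back unrounded lax vowel), /ɪ/ (high front unrounded lax vowel), /i/ (high front unrounded tense vowel), /e/ (mid front unrounded tense vowel), /ɛ/ (mid front unrounded lax vowel) satisfy every feature; every other segment in the inventory fails at least one.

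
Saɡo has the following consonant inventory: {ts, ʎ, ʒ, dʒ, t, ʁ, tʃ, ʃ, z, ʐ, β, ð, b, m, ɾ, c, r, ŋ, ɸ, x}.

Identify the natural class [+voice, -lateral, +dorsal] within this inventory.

First, the [+voice] segments are /ʎ, ʒ, dʒ, ʁ, z, ʐ, β, ð, b, m, ɾ, r, ŋ/.
Of those, [-lateral] gives /ʒ, dʒ, ʁ, z, ʐ, β, ð, b, m, ɾ, r, ŋ/.
Of those, [+dorsal] leaves /ʁ, ŋ/.

ʁ, ŋ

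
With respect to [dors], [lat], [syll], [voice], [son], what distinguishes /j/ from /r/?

[dorsal]

/j/ is the palatal glide and /r/ is the alveolar trill. Both are [-lateral], [-syllabic], [+voice], [+sonorant]. /j/ is [+dorsal] while /r/ is [-dorsal], so the distinguishing feature is [dorsal].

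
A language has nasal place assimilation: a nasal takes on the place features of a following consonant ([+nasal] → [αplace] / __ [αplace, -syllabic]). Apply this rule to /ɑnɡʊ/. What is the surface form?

/n/ sits before the [+dorsal] consonant /ɡ/, so it takes on [+dorsal] and surfaces as /ŋ/. The rest of the form is unaffected: [ɑŋɡʊ].

[ɑŋɡʊ]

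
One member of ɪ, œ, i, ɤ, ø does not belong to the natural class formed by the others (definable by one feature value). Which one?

[back] groups all but one: /i, ɪ, ø, œ/ share [−back] while /ɤ/ (mid back unrounded tense vowel) alone is [+back]. Removing any other segment would not leave a single-feature class that excludes it.

ɤ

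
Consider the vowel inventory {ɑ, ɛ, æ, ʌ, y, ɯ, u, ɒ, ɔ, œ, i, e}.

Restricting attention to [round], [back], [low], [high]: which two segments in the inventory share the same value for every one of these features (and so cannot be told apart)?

e, ɛ

Both /e/ and /ɛ/ are [-round], [-back], [-low], [-high]. Since the list omits [tense] — which does distinguish the mid front unrounded tense vowel from the mid front unrounded lax vowel — this pair collapses; all other pairs remain distinct.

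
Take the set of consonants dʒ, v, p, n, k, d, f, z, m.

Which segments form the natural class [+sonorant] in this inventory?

The feature [sonorant] marks segments produced without turbulent airflow (nasals, liquids, glides, vowels). In this inventory /n, m/ have that property, so they are [+sonorant]; /dʒ, v, p, k, d, f, z/ are [−sonorant].

n, m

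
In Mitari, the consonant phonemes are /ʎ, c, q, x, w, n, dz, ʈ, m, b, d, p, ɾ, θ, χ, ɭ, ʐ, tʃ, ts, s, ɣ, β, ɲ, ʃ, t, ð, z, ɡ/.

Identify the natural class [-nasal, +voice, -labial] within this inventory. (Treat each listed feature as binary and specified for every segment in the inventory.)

ʎ, dz, d, ɾ, ɭ, ʐ, ɣ, ð, z, ɡ

The [-nasal] segments are /ʎ, c, q, x, w, dz, ʈ, b, d, p, ɾ, θ, χ, ɭ, ʐ, tʃ, ts, s, ɣ, β, ʃ, t, ð, z, ɡ/.
Among these, [+voice] gives /ʎ, w, dz, b, d, ɾ, ɭ, ʐ, ɣ, β, ð, z, ɡ/.
Among these, [-labial] leaves /ʎ, dz, d, ɾ, ɭ, ʐ, ɣ, ð, z, ɡ/.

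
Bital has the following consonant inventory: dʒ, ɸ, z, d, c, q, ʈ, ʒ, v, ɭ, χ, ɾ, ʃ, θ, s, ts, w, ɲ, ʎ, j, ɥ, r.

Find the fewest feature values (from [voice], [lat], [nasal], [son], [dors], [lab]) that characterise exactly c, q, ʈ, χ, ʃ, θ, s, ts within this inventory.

/c, q, ʈ, χ, ʃ, θ, s, ts/ are all [−voice], [−labial], and no other segment in the inventory matches both values. Dropping any one of them over-generates: [−labial] alone would also admit /dʒ, z, d, ʒ, …/; [−voice] alone would also admit /ɸ/. No other single listed feature picks out exactly this set either, so fewer than two features will not do.

[−voice, −lab]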